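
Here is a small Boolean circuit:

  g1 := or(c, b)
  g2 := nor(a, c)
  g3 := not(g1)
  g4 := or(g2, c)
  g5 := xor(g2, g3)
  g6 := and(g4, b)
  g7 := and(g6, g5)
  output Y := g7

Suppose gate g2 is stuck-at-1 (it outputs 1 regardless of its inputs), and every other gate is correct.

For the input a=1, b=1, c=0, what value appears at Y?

1

Propagate with g2 forced: g1=1, g2=1 [stuck-at-1], g3=0, g4=1, g5=1, g6=1, g7=1.
So Y = 1. (Without the fault it would be 0.)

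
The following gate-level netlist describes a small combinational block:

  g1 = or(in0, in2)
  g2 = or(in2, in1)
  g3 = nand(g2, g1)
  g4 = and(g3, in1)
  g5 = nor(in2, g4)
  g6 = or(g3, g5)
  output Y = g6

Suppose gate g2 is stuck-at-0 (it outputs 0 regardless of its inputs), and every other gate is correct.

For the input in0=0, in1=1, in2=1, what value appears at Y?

1

Propagate with g2 forced: g1=1, g2=0 [stuck-at-0], g3=1, g4=1, g5=0, g6=1.
So Y = 1. (Without the fault it would be 0.)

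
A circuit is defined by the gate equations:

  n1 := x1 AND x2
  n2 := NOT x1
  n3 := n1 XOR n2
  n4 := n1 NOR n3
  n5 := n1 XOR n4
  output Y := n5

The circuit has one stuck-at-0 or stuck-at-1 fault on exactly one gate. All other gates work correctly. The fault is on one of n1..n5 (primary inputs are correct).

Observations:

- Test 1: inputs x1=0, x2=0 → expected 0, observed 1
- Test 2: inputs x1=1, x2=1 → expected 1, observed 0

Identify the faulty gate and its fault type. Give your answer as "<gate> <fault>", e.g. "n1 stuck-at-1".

Fault-free values for test 1 (x1=0, x2=0): n1=0, n2=1, n3=1, n4=0, n5=0, giving Y=0. Observed 1.
Test 1: faults giving observed 1 are {n1 stuck-at-1, n2 stuck-at-0, n3 stuck-at-0, n4 stuck-at-1, n5 stuck-at-1}.
Test 2 (x1=1, x2=1): fault-free n1=1, n2=0, n3=1, n4=0, n5=1 → 1; observed 0. Eliminates n1 stuck-at-1, n2 stuck-at-0, n3 stuck-at-0, n5 stuck-at-1.
Only n4 stuck-at-1 is consistent with every test.

n4 stuck-at-1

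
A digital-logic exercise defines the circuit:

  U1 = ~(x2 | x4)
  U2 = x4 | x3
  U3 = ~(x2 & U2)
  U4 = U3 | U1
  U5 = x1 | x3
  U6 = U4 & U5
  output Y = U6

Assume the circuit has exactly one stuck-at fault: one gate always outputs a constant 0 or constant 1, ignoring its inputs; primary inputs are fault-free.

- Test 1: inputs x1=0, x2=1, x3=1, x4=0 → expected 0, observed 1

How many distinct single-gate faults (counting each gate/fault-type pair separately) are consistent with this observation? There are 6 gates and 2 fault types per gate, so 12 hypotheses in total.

5

Fault-free: U1=0, U2=1, U3=0, U4=0, U5=1, U6=0 → 0. Observed 1.
  U1 stuck-at-0: output 0 ✗
  U1 stuck-at-1: output 1 ✓
  U2 stuck-at-0: output 1 ✓
  U2 stuck-at-1: output 0 ✗
  U3 stuck-at-0: output 0 ✗
  U3 stuck-at-1: output 1 ✓
  U4 stuck-at-0: output 0 ✗
  U4 stuck-at-1: output 1 ✓
  U5 stuck-at-0: output 0 ✗
  U5 stuck-at-1: output 0 ✗
  U6 stuck-at-0: output 0 ✗
  U6 stuck-at-1: output 1 ✓
Consistent faults: {U1 stuck-at-1, U2 stuck-at-0, U3 stuck-at-1, U4 stuck-at-1, U6 stuck-at-1} — 5 in all.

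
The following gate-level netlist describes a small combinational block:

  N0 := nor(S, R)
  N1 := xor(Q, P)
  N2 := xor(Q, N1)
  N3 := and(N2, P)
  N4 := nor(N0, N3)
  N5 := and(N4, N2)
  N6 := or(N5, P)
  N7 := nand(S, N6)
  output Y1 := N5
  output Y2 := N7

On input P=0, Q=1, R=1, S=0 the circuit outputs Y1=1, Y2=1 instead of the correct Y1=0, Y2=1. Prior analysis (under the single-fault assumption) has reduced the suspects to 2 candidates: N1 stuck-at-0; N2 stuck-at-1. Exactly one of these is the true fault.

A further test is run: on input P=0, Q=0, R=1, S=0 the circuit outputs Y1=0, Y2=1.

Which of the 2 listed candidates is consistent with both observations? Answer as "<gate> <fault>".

N1 stuck-at-0

Evaluate each candidate on input P=0, Q=0, R=1, S=0:
  N1 stuck-at-0: N0=0, N1=0 [stuck-at-0], N2=0, N3=0, N4=1, N5=0, N6=0, N7=1 → Y1=0, Y2=1 — matches
  N2 stuck-at-1: N0=0, N1=0, N2=1 [stuck-at-1], N3=0, N4=1, N5=1, N6=1, N7=1 → Y1=1, Y2=1 — eliminated
Only N1 stuck-at-0 reproduces the observed Y1=0, Y2=1.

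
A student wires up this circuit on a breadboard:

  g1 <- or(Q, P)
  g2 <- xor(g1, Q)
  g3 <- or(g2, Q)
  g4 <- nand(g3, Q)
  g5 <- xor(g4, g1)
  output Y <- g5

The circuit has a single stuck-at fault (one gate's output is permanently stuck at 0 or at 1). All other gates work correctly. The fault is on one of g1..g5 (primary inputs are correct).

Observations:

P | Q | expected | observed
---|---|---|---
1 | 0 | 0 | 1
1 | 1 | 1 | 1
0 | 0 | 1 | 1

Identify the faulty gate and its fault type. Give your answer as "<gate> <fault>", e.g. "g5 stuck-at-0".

g5 stuck-at-1

Fault-free values for test 1 (P=1, Q=0): g1=1, g2=1, g3=1, g4=1, g5=0, giving Y=0. Observed 1.
Test 1: faults giving observed 1 are {g1 stuck-at-0, g4 stuck-at-0, g5 stuck-at-1}.
Test 2 (P=1, Q=1): fault-free g1=1, g2=0, g3=1, g4=0, g5=1 → 1; observed 1. Eliminates g1 stuck-at-0.
Test 3 (P=0, Q=0): fault-free g1=0, g2=0, g3=0, g4=1, g5=1 → 1; observed 1. Eliminates g4 stuck-at-0.
Only g5 stuck-at-1 is consistent with every test.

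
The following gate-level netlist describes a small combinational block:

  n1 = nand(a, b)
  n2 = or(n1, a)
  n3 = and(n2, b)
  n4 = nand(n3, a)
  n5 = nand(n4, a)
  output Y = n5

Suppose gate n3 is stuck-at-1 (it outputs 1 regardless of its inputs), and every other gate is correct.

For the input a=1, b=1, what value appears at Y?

1

Propagate with n3 forced: n1=0, n2=1, n3=1 [stuck-at-1], n4=0, n5=1.
So Y = 1. (Same as the fault-free value — the fault is masked on this input.)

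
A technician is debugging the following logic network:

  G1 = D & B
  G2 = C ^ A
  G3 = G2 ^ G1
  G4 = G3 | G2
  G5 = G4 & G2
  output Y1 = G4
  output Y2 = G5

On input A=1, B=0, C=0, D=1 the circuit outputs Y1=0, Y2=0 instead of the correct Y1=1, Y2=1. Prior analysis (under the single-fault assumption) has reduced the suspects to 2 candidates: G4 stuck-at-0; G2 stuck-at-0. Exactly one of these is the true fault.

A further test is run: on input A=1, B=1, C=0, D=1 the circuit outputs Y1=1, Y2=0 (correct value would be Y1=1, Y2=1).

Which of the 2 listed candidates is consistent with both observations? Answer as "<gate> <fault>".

Evaluate each candidate on input A=1, B=1, C=0, D=1:
  G4 stuck-at-0: G1=1, G2=1, G3=0, G4=0 [stuck-at-0], G5=0 → Y1=0, Y2=0 — eliminated
  G2 stuck-at-0: G1=1, G2=0 [stuck-at-0], G3=1, G4=1, G5=0 → Y1=1, Y2=0 — matches
Only G2 stuck-at-0 reproduces the observed Y1=1, Y2=0.

G2 stuck-at-0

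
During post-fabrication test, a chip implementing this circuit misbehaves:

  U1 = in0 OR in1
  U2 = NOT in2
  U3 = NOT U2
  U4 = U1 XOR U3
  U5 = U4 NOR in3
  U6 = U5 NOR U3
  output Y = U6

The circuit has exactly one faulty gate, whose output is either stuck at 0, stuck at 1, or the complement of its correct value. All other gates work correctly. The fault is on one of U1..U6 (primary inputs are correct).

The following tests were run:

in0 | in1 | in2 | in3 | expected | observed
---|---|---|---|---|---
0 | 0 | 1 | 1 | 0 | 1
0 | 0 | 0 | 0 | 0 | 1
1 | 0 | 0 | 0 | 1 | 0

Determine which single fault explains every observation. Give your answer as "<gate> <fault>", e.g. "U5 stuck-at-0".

Fault-free values for test 1 (in0=0, in1=0, in2=1, in3=1): U1=0, U2=0, U3=1, U4=1, U5=0, U6=0, giving Y=0. Observed 1.
Test 1: faults giving observed 1 are {U2 stuck-at-1, U2 inverted output, U3 stuck-at-0, U3 inverted output, U6 stuck-at-1, U6 inverted output}.
Test 2 (in0=0, in1=0, in2=0, in3=0): fault-free U1=0, U2=1, U3=0, U4=0, U5=1, U6=0 → 0; observed 1. Eliminates U2 stuck-at-1, U2 inverted output, U3 stuck-at-0, U3 inverted output.
Test 3 (in0=1, in1=0, in2=0, in3=0): fault-free U1=1, U2=1, U3=0, U4=1, U5=0, U6=1 → 1; observed 0. Eliminates U6 stuck-at-1.
Only U6 inverted output is consistent with every test.

U6 inverted output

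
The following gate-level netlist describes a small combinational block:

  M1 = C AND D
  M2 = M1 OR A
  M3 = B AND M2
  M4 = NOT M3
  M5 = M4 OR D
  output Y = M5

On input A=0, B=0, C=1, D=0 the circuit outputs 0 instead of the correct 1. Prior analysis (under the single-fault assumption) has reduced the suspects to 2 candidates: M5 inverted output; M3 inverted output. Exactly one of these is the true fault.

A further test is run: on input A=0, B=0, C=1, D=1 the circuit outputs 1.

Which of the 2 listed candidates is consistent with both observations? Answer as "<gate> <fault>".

M3 inverted output

Evaluate each candidate on input A=0, B=0, C=1, D=1:
  M5 inverted output: M1=1, M2=1, M3=0, M4=1, M5=0 [inverted output] → 0 — eliminated
  M3 inverted output: M1=1, M2=1, M3=1 [inverted output], M4=0, M5=1 → 1 — matches
Only M3 inverted output reproduces the observed 1.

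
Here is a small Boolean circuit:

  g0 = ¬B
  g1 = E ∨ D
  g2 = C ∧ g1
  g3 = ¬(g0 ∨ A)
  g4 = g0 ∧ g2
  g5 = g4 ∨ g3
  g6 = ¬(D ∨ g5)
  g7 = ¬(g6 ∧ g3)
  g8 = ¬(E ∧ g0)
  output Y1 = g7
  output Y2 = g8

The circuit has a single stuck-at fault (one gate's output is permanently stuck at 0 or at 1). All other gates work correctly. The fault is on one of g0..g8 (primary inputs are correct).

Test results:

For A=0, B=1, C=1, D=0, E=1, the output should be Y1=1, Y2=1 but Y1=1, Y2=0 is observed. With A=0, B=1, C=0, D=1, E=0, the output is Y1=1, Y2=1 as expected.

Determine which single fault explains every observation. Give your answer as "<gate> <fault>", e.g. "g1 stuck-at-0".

g0 stuck-at-1

Fault-free values for test 1 (A=0, B=1, C=1, D=0, E=1): g0=0, g1=1, g2=1, g3=1, g4=0, g5=1, g6=0, g7=1, g8=1, giving Y1=1, Y2=1. Observed Y1=1, Y2=0.
Test 1: faults giving observed Y1=1, Y2=0 are {g0 stuck-at-1, g8 stuck-at-0}.
Test 2 (A=0, B=1, C=0, D=1, E=0): fault-free g0=0, g1=1, g2=0, g3=1, g4=0, g5=1, g6=0, g7=1, g8=1 → Y1=1, Y2=1; observed Y1=1, Y2=1. Eliminates g8 stuck-at-0.
Only g0 stuck-at-1 is consistent with every test.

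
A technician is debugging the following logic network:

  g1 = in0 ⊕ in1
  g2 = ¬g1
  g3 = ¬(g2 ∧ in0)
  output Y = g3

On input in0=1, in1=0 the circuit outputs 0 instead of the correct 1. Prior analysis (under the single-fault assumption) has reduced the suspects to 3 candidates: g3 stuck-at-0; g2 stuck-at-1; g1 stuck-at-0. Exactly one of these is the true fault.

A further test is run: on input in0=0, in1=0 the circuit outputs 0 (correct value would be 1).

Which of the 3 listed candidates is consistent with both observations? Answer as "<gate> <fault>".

Evaluate each candidate on input in0=0, in1=0:
  g3 stuck-at-0: g1=0, g2=1, g3=0 [stuck-at-0] → 0 — matches
  g2 stuck-at-1: g1=0, g2=1 [stuck-at-1], g3=1 → 1 — eliminated
  g1 stuck-at-0: g1=0 [stuck-at-0], g2=1, g3=1 → 1 — eliminated
Only g3 stuck-at-0 reproduces the observed 0.

g3 stuck-at-0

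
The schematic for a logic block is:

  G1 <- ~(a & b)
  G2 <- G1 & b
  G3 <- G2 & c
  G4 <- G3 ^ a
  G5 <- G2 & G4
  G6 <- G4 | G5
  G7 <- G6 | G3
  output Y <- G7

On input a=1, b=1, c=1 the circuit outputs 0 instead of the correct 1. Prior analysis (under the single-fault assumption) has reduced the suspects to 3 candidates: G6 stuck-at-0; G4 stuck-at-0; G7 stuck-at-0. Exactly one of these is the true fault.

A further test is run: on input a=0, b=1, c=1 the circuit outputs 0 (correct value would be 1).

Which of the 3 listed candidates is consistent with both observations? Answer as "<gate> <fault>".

Evaluate each candidate on input a=0, b=1, c=1:
  G6 stuck-at-0: G1=1, G2=1, G3=1, G4=1, G5=1, G6=0 [stuck-at-0], G7=1 → 1 — eliminated
  G4 stuck-at-0: G1=1, G2=1, G3=1, G4=0 [stuck-at-0], G5=0, G6=0, G7=1 → 1 — eliminated
  G7 stuck-at-0: G1=1, G2=1, G3=1, G4=1, G5=1, G6=1, G7=0 [stuck-at-0] → 0 — matches
Only G7 stuck-at-0 reproduces the observed 0.

G7 stuck-at-0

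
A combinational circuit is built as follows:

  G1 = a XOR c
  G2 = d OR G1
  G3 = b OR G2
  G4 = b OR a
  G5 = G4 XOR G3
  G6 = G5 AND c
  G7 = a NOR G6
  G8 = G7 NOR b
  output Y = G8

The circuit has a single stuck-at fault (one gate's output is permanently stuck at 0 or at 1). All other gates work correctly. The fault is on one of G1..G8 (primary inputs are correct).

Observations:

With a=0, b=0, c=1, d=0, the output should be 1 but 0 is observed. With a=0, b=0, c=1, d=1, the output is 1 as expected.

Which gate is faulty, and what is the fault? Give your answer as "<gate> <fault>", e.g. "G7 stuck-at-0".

G1 stuck-at-0

Fault-free values for test 1 (a=0, b=0, c=1, d=0): G1=1, G2=1, G3=1, G4=0, G5=1, G6=1, G7=0, G8=1, giving Y=1. Observed 0.
Test 1: faults giving observed 0 are {G1 stuck-at-0, G2 stuck-at-0, G3 stuck-at-0, G4 stuck-at-1, G5 stuck-at-0, G6 stuck-at-0, G7 stuck-at-1, G8 stuck-at-0}.
Test 2 (a=0, b=0, c=1, d=1): fault-free G1=1, G2=1, G3=1, G4=0, G5=1, G6=1, G7=0, G8=1 → 1; observed 1. Eliminates G2 stuck-at-0, G3 stuck-at-0, G4 stuck-at-1, G5 stuck-at-0, G6 stuck-at-0, G7 stuck-at-1, G8 stuck-at-0.
Only G1 stuck-at-0 is consistent with every test.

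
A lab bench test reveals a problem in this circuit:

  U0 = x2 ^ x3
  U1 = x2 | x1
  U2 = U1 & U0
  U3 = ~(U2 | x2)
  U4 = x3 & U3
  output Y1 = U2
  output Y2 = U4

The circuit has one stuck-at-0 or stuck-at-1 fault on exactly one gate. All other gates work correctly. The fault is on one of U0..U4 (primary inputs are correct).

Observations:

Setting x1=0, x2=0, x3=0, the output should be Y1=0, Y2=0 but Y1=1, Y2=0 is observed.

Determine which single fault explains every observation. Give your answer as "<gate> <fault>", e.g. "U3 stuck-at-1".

Fault-free values for test 1 (x1=0, x2=0, x3=0): U0=0, U1=0, U2=0, U3=1, U4=0, giving Y1=0, Y2=0. Observed Y1=1, Y2=0.
Test 1: faults giving observed Y1=1, Y2=0 are {U2 stuck-at-1}.
Only U2 stuck-at-1 is consistent with every test.

U2 stuck-at-1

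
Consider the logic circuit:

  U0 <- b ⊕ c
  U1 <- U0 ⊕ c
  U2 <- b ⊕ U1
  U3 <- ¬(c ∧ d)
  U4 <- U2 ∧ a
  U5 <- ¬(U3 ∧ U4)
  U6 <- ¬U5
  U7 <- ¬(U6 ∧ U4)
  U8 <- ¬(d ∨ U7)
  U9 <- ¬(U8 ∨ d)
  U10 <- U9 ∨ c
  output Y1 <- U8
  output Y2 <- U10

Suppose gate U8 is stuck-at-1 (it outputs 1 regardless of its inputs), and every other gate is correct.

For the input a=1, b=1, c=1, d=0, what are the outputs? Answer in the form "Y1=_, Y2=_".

Propagate with U8 forced: U0=0, U1=1, U2=0, U3=1, U4=0, U5=1, U6=0, U7=1, U8=1 [stuck-at-1], U9=0, U10=1.
So the outputs are Y1=1, Y2=1. (Without the fault they would be Y1=0, Y2=1.)

Y1=1, Y2=1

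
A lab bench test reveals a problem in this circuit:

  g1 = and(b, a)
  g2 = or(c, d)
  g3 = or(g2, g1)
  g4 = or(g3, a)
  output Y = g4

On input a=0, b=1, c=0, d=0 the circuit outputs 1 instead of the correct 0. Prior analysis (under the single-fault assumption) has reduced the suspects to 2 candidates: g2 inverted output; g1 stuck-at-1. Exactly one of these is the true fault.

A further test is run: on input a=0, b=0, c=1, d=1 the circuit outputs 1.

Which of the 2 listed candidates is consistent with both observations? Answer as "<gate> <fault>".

Evaluate each candidate on input a=0, b=0, c=1, d=1:
  g2 inverted output: g1=0, g2=0 [inverted output], g3=0, g4=0 → 0 — eliminated
  g1 stuck-at-1: g1=1 [stuck-at-1], g2=1, g3=1, g4=1 → 1 — matches
Only g1 stuck-at-1 reproduces the observed 1.

g1 stuck-at-1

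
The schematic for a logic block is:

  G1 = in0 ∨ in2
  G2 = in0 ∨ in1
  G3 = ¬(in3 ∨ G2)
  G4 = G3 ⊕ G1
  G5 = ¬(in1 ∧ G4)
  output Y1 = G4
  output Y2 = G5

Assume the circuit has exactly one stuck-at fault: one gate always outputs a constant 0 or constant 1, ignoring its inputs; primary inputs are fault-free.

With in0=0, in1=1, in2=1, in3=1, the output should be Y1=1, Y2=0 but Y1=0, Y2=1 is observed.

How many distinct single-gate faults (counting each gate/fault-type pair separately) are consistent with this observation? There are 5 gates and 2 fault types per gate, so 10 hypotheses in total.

3

Fault-free: G1=1, G2=1, G3=0, G4=1, G5=0 → Y1=1, Y2=0. Observed Y1=0, Y2=1.
  G1 stuck-at-0: output Y1=0, Y2=1 ✓
  G1 stuck-at-1: output Y1=1, Y2=0 ✗
  G2 stuck-at-0: output Y1=1, Y2=0 ✗
  G2 stuck-at-1: output Y1=1, Y2=0 ✗
  G3 stuck-at-0: output Y1=1, Y2=0 ✗
  G3 stuck-at-1: output Y1=0, Y2=1 ✓
  G4 stuck-at-0: output Y1=0, Y2=1 ✓
  G4 stuck-at-1: output Y1=1, Y2=0 ✗
  G5 stuck-at-0: output Y1=1, Y2=0 ✗
  G5 stuck-at-1: output Y1=1, Y2=1 ✗
Consistent faults: {G1 stuck-at-0, G3 stuck-at-1, G4 stuck-at-0} — 3 in all.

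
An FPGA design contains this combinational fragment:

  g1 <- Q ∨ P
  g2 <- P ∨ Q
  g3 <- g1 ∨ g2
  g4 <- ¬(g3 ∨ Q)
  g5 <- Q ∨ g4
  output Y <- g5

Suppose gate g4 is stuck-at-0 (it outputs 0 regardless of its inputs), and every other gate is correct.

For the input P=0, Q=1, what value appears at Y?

Propagate with g4 forced: g1=1, g2=1, g3=1, g4=0 [stuck-at-0], g5=1.
So Y = 1. (Same as the fault-free value — the fault is masked on this input.)

1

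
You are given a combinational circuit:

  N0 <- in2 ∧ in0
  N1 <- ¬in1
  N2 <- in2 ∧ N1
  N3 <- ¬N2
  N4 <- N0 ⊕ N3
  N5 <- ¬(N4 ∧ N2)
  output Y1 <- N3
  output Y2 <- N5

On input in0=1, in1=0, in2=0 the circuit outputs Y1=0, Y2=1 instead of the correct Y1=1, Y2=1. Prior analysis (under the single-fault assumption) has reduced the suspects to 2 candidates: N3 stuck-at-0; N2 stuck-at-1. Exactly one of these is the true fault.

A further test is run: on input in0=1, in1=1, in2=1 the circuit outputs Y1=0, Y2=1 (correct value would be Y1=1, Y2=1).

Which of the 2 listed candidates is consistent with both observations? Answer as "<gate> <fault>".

Evaluate each candidate on input in0=1, in1=1, in2=1:
  N3 stuck-at-0: N0=1, N1=0, N2=0, N3=0 [stuck-at-0], N4=1, N5=1 → Y1=0, Y2=1 — matches
  N2 stuck-at-1: N0=1, N1=0, N2=1 [stuck-at-1], N3=0, N4=1, N5=0 → Y1=0, Y2=0 — eliminated
Only N3 stuck-at-0 reproduces the observed Y1=0, Y2=1.

N3 stuck-at-0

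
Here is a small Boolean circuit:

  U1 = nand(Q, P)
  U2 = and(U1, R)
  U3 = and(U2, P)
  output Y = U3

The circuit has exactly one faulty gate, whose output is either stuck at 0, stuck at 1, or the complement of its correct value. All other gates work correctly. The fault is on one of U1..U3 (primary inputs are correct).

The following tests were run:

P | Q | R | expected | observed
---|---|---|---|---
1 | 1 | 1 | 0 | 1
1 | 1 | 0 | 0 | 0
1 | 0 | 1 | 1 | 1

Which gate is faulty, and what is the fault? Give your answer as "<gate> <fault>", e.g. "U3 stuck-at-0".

U1 stuck-at-1

Fault-free values for test 1 (P=1, Q=1, R=1): U1=0, U2=0, U3=0, giving Y=0. Observed 1.
Test 1: faults giving observed 1 are {U1 stuck-at-1, U1 inverted output, U2 stuck-at-1, U2 inverted output, U3 stuck-at-1, U3 inverted output}.
Test 2 (P=1, Q=1, R=0): fault-free U1=0, U2=0, U3=0 → 0; observed 0. Eliminates U2 stuck-at-1, U2 inverted output, U3 stuck-at-1, U3 inverted output.
Test 3 (P=1, Q=0, R=1): fault-free U1=1, U2=1, U3=1 → 1; observed 1. Eliminates U1 inverted output.
Only U1 stuck-at-1 is consistent with every test.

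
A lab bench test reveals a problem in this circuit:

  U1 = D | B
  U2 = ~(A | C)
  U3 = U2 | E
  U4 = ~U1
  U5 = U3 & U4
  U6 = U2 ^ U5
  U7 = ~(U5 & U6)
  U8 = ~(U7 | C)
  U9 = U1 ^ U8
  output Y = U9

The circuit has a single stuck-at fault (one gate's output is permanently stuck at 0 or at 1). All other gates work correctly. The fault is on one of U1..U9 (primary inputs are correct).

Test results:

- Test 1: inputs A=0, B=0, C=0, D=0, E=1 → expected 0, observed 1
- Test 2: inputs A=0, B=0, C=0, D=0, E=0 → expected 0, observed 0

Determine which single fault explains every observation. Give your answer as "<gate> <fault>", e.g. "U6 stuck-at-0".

U2 stuck-at-0

Fault-free values for test 1 (A=0, B=0, C=0, D=0, E=1): U1=0, U2=1, U3=1, U4=1, U5=1, U6=0, U7=1, U8=0, U9=0, giving Y=0. Observed 1.
Test 1: faults giving observed 1 are {U1 stuck-at-1, U2 stuck-at-0, U6 stuck-at-1, U7 stuck-at-0, U8 stuck-at-1, U9 stuck-at-1}.
Test 2 (A=0, B=0, C=0, D=0, E=0): fault-free U1=0, U2=1, U3=1, U4=1, U5=1, U6=0, U7=1, U8=0, U9=0 → 0; observed 0. Eliminates U1 stuck-at-1, U6 stuck-at-1, U7 stuck-at-0, U8 stuck-at-1, U9 stuck-at-1.
Only U2 stuck-at-0 is consistent with every test.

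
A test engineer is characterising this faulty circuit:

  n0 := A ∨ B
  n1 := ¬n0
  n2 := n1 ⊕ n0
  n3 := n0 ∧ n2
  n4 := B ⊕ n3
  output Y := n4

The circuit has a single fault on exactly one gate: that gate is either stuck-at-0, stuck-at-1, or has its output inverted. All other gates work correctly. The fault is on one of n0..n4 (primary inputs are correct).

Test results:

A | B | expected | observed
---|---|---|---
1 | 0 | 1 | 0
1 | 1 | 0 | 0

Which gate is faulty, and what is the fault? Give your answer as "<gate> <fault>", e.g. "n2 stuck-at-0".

Fault-free values for test 1 (A=1, B=0): n0=1, n1=0, n2=1, n3=1, n4=1, giving Y=1. Observed 0.
Test 1: faults giving observed 0 are {n0 stuck-at-0, n0 inverted output, n1 stuck-at-1, n1 inverted output, n2 stuck-at-0, n2 inverted output, n3 stuck-at-0, n3 inverted output, n4 stuck-at-0, n4 inverted output}.
Test 2 (A=1, B=1): fault-free n0=1, n1=0, n2=1, n3=1, n4=0 → 0; observed 0. Eliminates n0 stuck-at-0, n0 inverted output, n1 stuck-at-1, n1 inverted output, n2 stuck-at-0, n2 inverted output, n3 stuck-at-0, n3 inverted output, n4 inverted output.
Only n4 stuck-at-0 is consistent with every test.

n4 stuck-at-0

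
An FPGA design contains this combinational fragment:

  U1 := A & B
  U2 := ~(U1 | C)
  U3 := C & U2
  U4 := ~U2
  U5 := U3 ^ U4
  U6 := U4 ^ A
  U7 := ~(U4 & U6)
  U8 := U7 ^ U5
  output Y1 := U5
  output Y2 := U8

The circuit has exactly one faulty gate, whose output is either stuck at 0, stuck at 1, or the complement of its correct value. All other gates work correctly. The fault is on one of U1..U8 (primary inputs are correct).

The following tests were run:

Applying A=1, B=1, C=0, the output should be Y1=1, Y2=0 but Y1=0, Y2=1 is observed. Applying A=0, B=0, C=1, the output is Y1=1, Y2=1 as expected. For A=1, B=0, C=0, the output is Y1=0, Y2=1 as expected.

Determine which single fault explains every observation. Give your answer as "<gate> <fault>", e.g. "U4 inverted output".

U1 stuck-at-0

Fault-free values for test 1 (A=1, B=1, C=0): U1=1, U2=0, U3=0, U4=1, U5=1, U6=0, U7=1, U8=0, giving Y1=1, Y2=0. Observed Y1=0, Y2=1.
Test 1: faults giving observed Y1=0, Y2=1 are {U1 stuck-at-0, U1 inverted output, U2 stuck-at-1, U2 inverted output, U3 stuck-at-1, U3 inverted output, U4 stuck-at-0, U4 inverted output, U5 stuck-at-0, U5 inverted output}.
Test 2 (A=0, B=0, C=1): fault-free U1=0, U2=0, U3=0, U4=1, U5=1, U6=1, U7=0, U8=1 → Y1=1, Y2=1; observed Y1=1, Y2=1. Eliminates U2 stuck-at-1, U2 inverted output, U3 stuck-at-1, U3 inverted output, U4 stuck-at-0, U4 inverted output, U5 stuck-at-0, U5 inverted output.
Test 3 (A=1, B=0, C=0): fault-free U1=0, U2=1, U3=0, U4=0, U5=0, U6=1, U7=1, U8=1 → Y1=0, Y2=1; observed Y1=0, Y2=1. Eliminates U1 inverted output.
Only U1 stuck-at-0 is consistent with every test.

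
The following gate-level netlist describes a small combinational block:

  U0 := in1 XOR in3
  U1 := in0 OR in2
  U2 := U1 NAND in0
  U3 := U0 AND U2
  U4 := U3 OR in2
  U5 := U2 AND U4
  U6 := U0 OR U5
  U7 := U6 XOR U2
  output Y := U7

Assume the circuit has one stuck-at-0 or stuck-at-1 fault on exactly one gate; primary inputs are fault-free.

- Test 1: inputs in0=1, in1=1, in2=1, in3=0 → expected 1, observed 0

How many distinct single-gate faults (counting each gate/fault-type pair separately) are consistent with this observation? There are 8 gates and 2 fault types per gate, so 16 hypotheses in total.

Fault-free: U0=1, U1=1, U2=0, U3=0, U4=1, U5=0, U6=1, U7=1 → 1. Observed 0.
  U0: stuck-at-0 ✓; others ✗
  U1: stuck-at-0 ✓; others ✗
  U2: stuck-at-1 ✓; others ✗
  U3: none of the 2 fault types match ✗
  U4: none of the 2 fault types match ✗
  U5: none of the 2 fault types match ✗
  U6: stuck-at-0 ✓; others ✗
  U7: stuck-at-0 ✓; others ✗
Consistent faults: {U0 stuck-at-0, U1 stuck-at-0, U2 stuck-at-1, U6 stuck-at-0, U7 stuck-at-0} — 5 in all.

5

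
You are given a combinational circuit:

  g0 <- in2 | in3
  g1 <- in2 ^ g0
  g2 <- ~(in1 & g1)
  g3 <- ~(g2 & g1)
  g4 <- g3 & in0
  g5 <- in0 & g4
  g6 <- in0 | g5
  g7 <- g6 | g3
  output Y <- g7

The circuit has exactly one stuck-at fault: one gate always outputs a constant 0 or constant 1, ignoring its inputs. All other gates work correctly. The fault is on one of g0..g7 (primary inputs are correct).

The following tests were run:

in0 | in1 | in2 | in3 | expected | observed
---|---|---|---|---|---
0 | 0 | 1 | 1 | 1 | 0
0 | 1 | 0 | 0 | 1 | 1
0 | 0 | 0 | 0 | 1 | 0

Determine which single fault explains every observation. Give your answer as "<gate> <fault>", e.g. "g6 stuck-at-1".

g1 stuck-at-1

Fault-free values for test 1 (in0=0, in1=0, in2=1, in3=1): g0=1, g1=0, g2=1, g3=1, g4=0, g5=0, g6=0, g7=1, giving Y=1. Observed 0.
Test 1: faults giving observed 0 are {g0 stuck-at-0, g1 stuck-at-1, g3 stuck-at-0, g7 stuck-at-0}.
Test 2 (in0=0, in1=1, in2=0, in3=0): fault-free g0=0, g1=0, g2=1, g3=1, g4=0, g5=0, g6=0, g7=1 → 1; observed 1. Eliminates g3 stuck-at-0, g7 stuck-at-0.
Test 3 (in0=0, in1=0, in2=0, in3=0): fault-free g0=0, g1=0, g2=1, g3=1, g4=0, g5=0, g6=0, g7=1 → 1; observed 0. Eliminates g0 stuck-at-0.
Only g1 stuck-at-1 is consistent with every test.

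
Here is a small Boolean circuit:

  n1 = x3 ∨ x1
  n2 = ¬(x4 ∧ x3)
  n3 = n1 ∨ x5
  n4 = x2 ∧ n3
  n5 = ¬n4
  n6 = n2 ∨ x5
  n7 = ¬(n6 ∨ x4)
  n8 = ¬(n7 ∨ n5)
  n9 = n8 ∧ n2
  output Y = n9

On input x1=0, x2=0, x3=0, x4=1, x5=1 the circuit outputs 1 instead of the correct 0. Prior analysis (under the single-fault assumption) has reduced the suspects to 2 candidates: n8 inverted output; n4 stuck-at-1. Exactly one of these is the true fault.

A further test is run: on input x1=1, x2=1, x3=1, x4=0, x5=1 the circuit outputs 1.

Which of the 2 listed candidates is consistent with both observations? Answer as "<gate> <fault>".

n4 stuck-at-1

Evaluate each candidate on input x1=1, x2=1, x3=1, x4=0, x5=1:
  n8 inverted output: n1=1, n2=1, n3=1, n4=1, n5=0, n6=1, n7=0, n8=0 [inverted output], n9=0 → 0 — eliminated
  n4 stuck-at-1: n1=1, n2=1, n3=1, n4=1 [stuck-at-1], n5=0, n6=1, n7=0, n8=1, n9=1 → 1 — matches
Only n4 stuck-at-1 reproduces the observed 1.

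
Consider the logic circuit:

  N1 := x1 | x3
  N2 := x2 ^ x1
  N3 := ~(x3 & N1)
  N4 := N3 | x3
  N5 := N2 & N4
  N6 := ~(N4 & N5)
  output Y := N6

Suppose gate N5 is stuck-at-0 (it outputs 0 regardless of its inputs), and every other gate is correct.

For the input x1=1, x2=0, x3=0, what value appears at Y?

1

Propagate with N5 forced: N1=1, N2=1, N3=1, N4=1, N5=0 [stuck-at-0], N6=1.
So Y = 1. (Without the fault it would be 0.)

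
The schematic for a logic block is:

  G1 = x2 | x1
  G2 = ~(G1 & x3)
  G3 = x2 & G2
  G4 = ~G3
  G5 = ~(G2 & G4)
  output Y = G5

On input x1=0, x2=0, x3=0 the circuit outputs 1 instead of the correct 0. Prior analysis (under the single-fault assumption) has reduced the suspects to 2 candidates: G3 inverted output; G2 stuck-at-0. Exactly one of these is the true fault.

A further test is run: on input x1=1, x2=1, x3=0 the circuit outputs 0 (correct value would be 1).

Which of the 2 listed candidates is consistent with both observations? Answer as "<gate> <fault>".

Evaluate each candidate on input x1=1, x2=1, x3=0:
  G3 inverted output: G1=1, G2=1, G3=0 [inverted output], G4=1, G5=0 → 0 — matches
  G2 stuck-at-0: G1=1, G2=0 [stuck-at-0], G3=0, G4=1, G5=1 → 1 — eliminated
Only G3 inverted output reproduces the observed 0.

G3 inverted output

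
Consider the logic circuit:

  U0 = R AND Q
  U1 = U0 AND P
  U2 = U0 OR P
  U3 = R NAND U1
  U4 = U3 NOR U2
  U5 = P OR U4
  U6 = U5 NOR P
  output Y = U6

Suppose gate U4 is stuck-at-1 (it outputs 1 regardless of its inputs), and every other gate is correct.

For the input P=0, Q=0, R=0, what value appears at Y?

Propagate with U4 forced: U0=0, U1=0, U2=0, U3=1, U4=1 [stuck-at-1], U5=1, U6=0.
So Y = 0. (Without the fault it would be 1.)

0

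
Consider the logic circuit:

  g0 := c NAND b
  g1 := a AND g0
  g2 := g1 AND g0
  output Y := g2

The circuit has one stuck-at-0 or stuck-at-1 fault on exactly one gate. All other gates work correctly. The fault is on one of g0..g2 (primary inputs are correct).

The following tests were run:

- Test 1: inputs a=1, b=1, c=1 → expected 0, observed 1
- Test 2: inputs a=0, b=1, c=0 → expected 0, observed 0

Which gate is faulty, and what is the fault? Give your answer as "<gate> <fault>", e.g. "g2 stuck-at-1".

g0 stuck-at-1

Fault-free values for test 1 (a=1, b=1, c=1): g0=0, g1=0, g2=0, giving Y=0. Observed 1.
Test 1: faults giving observed 1 are {g0 stuck-at-1, g2 stuck-at-1}.
Test 2 (a=0, b=1, c=0): fault-free g0=1, g1=0, g2=0 → 0; observed 0. Eliminates g2 stuck-at-1.
Only g0 stuck-at-1 is consistent with every test.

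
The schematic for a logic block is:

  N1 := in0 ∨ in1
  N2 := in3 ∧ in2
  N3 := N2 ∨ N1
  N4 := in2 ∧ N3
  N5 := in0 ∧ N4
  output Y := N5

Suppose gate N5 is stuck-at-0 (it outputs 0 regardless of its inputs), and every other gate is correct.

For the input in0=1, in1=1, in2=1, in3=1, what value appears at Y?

Propagate with N5 forced: N1=1, N2=1, N3=1, N4=1, N5=0 [stuck-at-0].
So Y = 0. (Without the fault it would be 1.)

0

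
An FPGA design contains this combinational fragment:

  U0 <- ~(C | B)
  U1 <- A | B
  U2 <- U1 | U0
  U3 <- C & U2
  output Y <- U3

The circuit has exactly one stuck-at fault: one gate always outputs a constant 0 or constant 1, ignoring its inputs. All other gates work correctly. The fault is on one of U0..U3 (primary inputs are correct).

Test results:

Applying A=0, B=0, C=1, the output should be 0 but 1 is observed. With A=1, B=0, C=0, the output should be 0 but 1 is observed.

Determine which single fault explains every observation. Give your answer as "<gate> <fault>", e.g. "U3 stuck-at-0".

Fault-free values for test 1 (A=0, B=0, C=1): U0=0, U1=0, U2=0, U3=0, giving Y=0. Observed 1.
Test 1: faults giving observed 1 are {U0 stuck-at-1, U1 stuck-at-1, U2 stuck-at-1, U3 stuck-at-1}.
Test 2 (A=1, B=0, C=0): fault-free U0=1, U1=1, U2=1, U3=0 → 0; observed 1. Eliminates U0 stuck-at-1, U1 stuck-at-1, U2 stuck-at-1.
Only U3 stuck-at-1 is consistent with every test.

U3 stuck-at-1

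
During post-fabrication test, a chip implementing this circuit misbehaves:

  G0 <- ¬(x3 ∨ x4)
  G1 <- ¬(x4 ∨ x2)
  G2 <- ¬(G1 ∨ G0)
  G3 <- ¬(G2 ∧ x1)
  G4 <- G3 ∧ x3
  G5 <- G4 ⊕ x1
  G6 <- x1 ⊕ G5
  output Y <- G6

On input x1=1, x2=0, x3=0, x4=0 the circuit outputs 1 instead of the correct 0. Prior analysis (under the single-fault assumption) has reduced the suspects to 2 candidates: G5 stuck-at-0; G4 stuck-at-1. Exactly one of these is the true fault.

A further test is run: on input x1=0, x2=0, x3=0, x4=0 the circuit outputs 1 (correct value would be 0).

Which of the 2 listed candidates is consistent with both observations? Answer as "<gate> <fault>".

Evaluate each candidate on input x1=0, x2=0, x3=0, x4=0:
  G5 stuck-at-0: G0=1, G1=1, G2=0, G3=1, G4=0, G5=0 [stuck-at-0], G6=0 → 0 — eliminated
  G4 stuck-at-1: G0=1, G1=1, G2=0, G3=1, G4=1 [stuck-at-1], G5=1, G6=1 → 1 — matches
Only G4 stuck-at-1 reproduces the observed 1.

G4 stuck-at-1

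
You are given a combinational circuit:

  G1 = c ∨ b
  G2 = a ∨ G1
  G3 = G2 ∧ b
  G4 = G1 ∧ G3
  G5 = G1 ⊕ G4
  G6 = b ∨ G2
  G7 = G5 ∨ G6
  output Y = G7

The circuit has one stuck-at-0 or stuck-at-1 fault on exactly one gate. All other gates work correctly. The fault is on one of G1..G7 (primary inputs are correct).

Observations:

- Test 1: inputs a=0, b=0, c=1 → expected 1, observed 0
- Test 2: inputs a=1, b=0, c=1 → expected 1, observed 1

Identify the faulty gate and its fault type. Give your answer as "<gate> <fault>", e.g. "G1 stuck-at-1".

Fault-free values for test 1 (a=0, b=0, c=1): G1=1, G2=1, G3=0, G4=0, G5=1, G6=1, G7=1, giving Y=1. Observed 0.
Test 1: faults giving observed 0 are {G1 stuck-at-0, G7 stuck-at-0}.
Test 2 (a=1, b=0, c=1): fault-free G1=1, G2=1, G3=0, G4=0, G5=1, G6=1, G7=1 → 1; observed 1. Eliminates G7 stuck-at-0.
Only G1 stuck-at-0 is consistent with every test.

G1 stuck-at-0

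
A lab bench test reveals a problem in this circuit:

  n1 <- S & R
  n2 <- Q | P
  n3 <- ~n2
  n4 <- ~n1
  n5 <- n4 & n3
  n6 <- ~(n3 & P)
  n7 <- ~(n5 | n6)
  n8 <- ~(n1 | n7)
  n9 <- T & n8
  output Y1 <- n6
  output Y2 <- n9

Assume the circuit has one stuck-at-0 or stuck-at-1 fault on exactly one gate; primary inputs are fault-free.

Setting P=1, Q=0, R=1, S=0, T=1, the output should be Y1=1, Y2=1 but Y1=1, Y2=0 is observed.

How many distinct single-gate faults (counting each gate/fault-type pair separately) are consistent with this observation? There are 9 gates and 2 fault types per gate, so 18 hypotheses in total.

4

Fault-free: n1=0, n2=1, n3=0, n4=1, n5=0, n6=1, n7=0, n8=1, n9=1 → Y1=1, Y2=1. Observed Y1=1, Y2=0.
  n1: stuck-at-1 ✓; others ✗
  n2: none of the 2 fault types match ✗
  n3: none of the 2 fault types match ✗
  n4: none of the 2 fault types match ✗
  n5: none of the 2 fault types match ✗
  n6: none of the 2 fault types match ✗
  n7: stuck-at-1 ✓; others ✗
  n8: stuck-at-0 ✓; others ✗
  n9: stuck-at-0 ✓; others ✗
Consistent faults: {n1 stuck-at-1, n7 stuck-at-1, n8 stuck-at-0, n9 stuck-at-0} — 4 in all.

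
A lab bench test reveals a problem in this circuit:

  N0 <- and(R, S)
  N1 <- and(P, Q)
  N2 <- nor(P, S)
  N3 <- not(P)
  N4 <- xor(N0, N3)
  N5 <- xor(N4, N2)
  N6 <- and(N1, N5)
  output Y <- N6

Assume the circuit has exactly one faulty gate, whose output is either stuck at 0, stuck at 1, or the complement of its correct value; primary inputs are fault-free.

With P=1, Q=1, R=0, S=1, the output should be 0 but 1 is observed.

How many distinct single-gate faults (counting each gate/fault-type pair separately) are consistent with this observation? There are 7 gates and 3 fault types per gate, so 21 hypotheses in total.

12

Fault-free: N0=0, N1=1, N2=0, N3=0, N4=0, N5=0, N6=0 → 0. Observed 1.
  N0: stuck-at-1, inverted output ✓; others ✗
  N1: none of the 3 fault types match ✗
  N2: stuck-at-1, inverted output ✓; others ✗
  N3: stuck-at-1, inverted output ✓; others ✗
  N4: stuck-at-1, inverted output ✓; others ✗
  N5: stuck-at-1, inverted output ✓; others ✗
  N6: stuck-at-1, inverted output ✓; others ✗
Consistent faults: {N0 stuck-at-1, N0 inverted output, N2 stuck-at-1, N2 inverted output, N3 stuck-at-1, N3 inverted output, N4 stuck-at-1, N4 inverted output, N5 stuck-at-1, N5 inverted output, N6 stuck-at-1, N6 inverted output} — 12 in all.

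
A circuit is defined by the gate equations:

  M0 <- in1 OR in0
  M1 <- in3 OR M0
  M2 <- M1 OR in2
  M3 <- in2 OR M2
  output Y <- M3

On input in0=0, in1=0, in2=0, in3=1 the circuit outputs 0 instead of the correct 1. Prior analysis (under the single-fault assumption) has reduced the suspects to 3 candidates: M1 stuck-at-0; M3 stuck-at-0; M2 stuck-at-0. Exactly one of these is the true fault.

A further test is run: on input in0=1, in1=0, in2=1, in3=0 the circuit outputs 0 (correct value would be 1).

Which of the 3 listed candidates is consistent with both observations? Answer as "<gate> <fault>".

M3 stuck-at-0

Evaluate each candidate on input in0=1, in1=0, in2=1, in3=0:
  M1 stuck-at-0: M0=1, M1=0 [stuck-at-0], M2=1, M3=1 → 1 — eliminated
  M3 stuck-at-0: M0=1, M1=1, M2=1, M3=0 [stuck-at-0] → 0 — matches
  M2 stuck-at-0: M0=1, M1=1, M2=0 [stuck-at-0], M3=1 → 1 — eliminated
Only M3 stuck-at-0 reproduces the observed 0.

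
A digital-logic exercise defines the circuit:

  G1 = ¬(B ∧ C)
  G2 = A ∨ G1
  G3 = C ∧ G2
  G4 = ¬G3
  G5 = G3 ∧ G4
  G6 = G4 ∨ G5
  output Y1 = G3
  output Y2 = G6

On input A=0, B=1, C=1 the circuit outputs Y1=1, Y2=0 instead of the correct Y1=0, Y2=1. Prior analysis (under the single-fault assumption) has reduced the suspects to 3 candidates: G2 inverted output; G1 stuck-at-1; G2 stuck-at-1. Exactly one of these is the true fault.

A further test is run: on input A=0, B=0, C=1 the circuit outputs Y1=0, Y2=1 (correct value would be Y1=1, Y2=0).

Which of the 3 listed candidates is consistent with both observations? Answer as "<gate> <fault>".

Evaluate each candidate on input A=0, B=0, C=1:
  G2 inverted output: G1=1, G2=0 [inverted output], G3=0, G4=1, G5=0, G6=1 → Y1=0, Y2=1 — matches
  G1 stuck-at-1: G1=1 [stuck-at-1], G2=1, G3=1, G4=0, G5=0, G6=0 → Y1=1, Y2=0 — eliminated
  G2 stuck-at-1: G1=1, G2=1 [stuck-at-1], G3=1, G4=0, G5=0, G6=0 → Y1=1, Y2=0 — eliminated
Only G2 inverted output reproduces the observed Y1=0, Y2=1.

G2 inverted output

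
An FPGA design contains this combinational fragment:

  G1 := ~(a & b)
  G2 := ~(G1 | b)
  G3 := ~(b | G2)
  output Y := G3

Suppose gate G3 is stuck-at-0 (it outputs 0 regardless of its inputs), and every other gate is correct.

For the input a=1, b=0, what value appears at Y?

0

Propagate with G3 forced: G1=1, G2=0, G3=0 [stuck-at-0].
So Y = 0. (Without the fault it would be 1.)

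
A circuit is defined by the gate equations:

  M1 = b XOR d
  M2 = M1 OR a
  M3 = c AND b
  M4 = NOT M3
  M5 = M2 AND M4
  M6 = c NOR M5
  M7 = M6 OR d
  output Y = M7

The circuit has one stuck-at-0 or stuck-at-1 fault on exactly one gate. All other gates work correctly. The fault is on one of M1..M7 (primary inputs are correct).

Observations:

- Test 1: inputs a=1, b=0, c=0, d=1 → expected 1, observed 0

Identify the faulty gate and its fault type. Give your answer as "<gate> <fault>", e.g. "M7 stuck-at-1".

Fault-free values for test 1 (a=1, b=0, c=0, d=1): M1=1, M2=1, M3=0, M4=1, M5=1, M6=0, M7=1, giving Y=1. Observed 0.
Test 1: faults giving observed 0 are {M7 stuck-at-0}.
Only M7 stuck-at-0 is consistent with every test.

M7 stuck-at-0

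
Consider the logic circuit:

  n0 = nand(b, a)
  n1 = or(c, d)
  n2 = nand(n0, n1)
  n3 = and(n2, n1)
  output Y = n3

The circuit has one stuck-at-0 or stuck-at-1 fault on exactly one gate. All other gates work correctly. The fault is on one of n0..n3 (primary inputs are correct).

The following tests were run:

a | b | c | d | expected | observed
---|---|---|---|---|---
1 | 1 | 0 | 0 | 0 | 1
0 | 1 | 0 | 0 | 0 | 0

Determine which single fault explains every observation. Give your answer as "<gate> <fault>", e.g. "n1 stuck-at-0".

n1 stuck-at-1

Fault-free values for test 1 (a=1, b=1, c=0, d=0): n0=0, n1=0, n2=1, n3=0, giving Y=0. Observed 1.
Test 1: faults giving observed 1 are {n1 stuck-at-1, n3 stuck-at-1}.
Test 2 (a=0, b=1, c=0, d=0): fault-free n0=1, n1=0, n2=1, n3=0 → 0; observed 0. Eliminates n3 stuck-at-1.
Only n1 stuck-at-1 is consistent with every test.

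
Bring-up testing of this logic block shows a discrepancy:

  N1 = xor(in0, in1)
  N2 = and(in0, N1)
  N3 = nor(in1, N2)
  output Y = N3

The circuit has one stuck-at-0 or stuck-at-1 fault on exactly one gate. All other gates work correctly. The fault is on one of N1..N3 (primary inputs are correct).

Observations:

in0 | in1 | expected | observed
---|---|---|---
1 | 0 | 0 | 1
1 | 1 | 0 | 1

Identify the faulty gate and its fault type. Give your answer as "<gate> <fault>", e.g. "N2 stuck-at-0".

Fault-free values for test 1 (in0=1, in1=0): N1=1, N2=1, N3=0, giving Y=0. Observed 1.
Test 1: faults giving observed 1 are {N1 stuck-at-0, N2 stuck-at-0, N3 stuck-at-1}.
Test 2 (in0=1, in1=1): fault-free N1=0, N2=0, N3=0 → 0; observed 1. Eliminates N1 stuck-at-0, N2 stuck-at-0.
Only N3 stuck-at-1 is consistent with every test.

N3 stuck-at-1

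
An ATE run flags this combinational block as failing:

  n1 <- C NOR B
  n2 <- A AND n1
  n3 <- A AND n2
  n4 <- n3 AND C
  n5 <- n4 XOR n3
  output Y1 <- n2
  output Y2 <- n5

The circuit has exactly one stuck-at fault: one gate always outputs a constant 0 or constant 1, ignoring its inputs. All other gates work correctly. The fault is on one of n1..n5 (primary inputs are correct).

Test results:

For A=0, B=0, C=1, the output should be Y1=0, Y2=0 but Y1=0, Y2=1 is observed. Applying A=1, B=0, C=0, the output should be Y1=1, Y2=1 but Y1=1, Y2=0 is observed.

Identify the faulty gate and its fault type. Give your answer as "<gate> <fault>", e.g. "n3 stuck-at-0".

Fault-free values for test 1 (A=0, B=0, C=1): n1=0, n2=0, n3=0, n4=0, n5=0, giving Y1=0, Y2=0. Observed Y1=0, Y2=1.
Test 1: faults giving observed Y1=0, Y2=1 are {n4 stuck-at-1, n5 stuck-at-1}.
Test 2 (A=1, B=0, C=0): fault-free n1=1, n2=1, n3=1, n4=0, n5=1 → Y1=1, Y2=1; observed Y1=1, Y2=0. Eliminates n5 stuck-at-1.
Only n4 stuck-at-1 is consistent with every test.

n4 stuck-at-1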